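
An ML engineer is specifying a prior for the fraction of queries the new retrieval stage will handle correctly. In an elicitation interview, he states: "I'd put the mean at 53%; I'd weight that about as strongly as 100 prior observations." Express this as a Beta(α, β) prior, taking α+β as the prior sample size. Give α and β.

Under the effective-sample-size interpretation, Beta(α, β) has prior mean α/(α+β) and prior sample size α+β.
So α+β = 100 and α/(α+β) = 0.53, giving α = 0.53·100 = 53 and β = 100 − 53 = 47.

α = 53, β = 47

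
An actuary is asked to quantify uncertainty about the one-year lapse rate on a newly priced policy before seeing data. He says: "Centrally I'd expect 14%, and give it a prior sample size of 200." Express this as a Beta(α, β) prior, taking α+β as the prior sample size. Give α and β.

Under the effective-sample-size interpretation, Beta(α, β) has prior mean α/(α+β) and prior sample size α+β.
So α+β = 200 and α/(α+β) = 0.14, giving α = 0.14·200 = 28 and β = 200 − 28 = 172.

α = 28, β = 172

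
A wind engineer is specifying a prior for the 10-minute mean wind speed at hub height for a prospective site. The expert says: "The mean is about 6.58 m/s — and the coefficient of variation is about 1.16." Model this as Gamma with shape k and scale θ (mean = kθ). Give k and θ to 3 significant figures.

For Gamma(k, scale θ): mean = kθ, variance = kθ², so CV = 1/√k.
CV = 1.16, hence k = 1/CV² = 0.743.
Then θ = mean/k = 6.58/0.743 = 8.85.

k ≈ 0.743, θ ≈ 8.85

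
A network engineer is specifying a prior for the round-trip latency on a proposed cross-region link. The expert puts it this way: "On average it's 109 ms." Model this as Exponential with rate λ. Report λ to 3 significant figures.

λ ≈ 0.00917

Exponential mean = 1/λ, so λ = 1/109.0 = 0.00917.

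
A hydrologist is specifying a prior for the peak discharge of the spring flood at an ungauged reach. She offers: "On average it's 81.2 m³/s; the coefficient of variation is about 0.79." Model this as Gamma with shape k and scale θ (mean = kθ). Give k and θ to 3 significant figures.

For Gamma(k, scale θ): mean = kθ, variance = kθ², so CV = 1/√k.
CV = 0.79, hence k = 1/CV² = 1.6.
Then θ = mean/k = 81.2/1.6 = 50.7.

k ≈ 1.6, θ ≈ 50.7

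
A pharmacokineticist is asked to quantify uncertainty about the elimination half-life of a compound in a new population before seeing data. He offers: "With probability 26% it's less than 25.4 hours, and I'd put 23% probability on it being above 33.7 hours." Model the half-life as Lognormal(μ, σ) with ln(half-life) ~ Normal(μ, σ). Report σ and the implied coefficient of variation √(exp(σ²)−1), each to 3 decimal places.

If T ~ Lognormal(μ,σ) then ln T ~ Normal(μ,σ), so the p-quantile of ln T is μ + z_p·σ.
ln(25.4) = 3.235 and ln(33.7) = 3.517; z_{0.26} = -0.6433, z_{0.77} = 0.7388.
σ = (3.517 − 3.235)/(0.7388 − (-0.6433)) = 0.205.
μ = 3.235 − (-0.6433)·0.205 = 3.366.
CV = √(exp(σ²)−1) = √(exp(0.0418)−1) = 0.207.

σ ≈ 0.205, CV ≈ 0.207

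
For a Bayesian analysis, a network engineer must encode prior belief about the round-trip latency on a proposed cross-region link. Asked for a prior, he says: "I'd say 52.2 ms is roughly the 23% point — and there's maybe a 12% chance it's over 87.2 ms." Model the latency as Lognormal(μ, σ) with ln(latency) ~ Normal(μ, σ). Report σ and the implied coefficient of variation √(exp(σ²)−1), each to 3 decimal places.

If T ~ Lognormal(μ,σ) then ln T ~ Normal(μ,σ), so the p-quantile of ln T is μ + z_p·σ.
ln(52.2) = 3.955 and ln(87.2) = 4.468; z_{0.23} = -0.7388, z_{0.88} = 1.175.
σ = (4.468 − 3.955)/(1.175 − (-0.7388)) = 0.268.
μ = 3.955 − (-0.7388)·0.268 = 4.153.
CV = √(exp(σ²)−1) = √(exp(0.0719)−1) = 0.273.

σ ≈ 0.268, CV ≈ 0.273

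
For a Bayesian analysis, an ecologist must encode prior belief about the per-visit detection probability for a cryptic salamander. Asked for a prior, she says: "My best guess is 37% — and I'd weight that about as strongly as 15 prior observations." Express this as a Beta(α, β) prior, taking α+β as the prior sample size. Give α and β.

Under the effective-sample-size interpretation, Beta(α, β) has prior mean α/(α+β) and prior sample size α+β.
So α+β = 15 and α/(α+β) = 0.37, giving α = 0.37·15 = 5.55 and β = 15 − 5.55 = 9.45.

α = 5.55, β = 9.45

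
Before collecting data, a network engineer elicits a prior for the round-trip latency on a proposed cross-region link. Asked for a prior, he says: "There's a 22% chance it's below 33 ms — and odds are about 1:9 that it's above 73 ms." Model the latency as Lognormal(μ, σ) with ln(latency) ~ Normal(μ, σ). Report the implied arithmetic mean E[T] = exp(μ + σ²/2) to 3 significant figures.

If T ~ Lognormal(μ,σ) then ln T ~ Normal(μ,σ), so the p-quantile of ln T is μ + z_p·σ.
ln(33) = 3.497 and ln(73) = 4.29; z_{0.22} = -0.7722, z_{0.9} = 1.282.
σ = (4.29 − 3.497)/(1.282 − (-0.7722)) = 0.387.
μ = 3.497 − (-0.7722)·0.387 = 3.795.
E[T] = exp(μ + σ²/2) = exp(3.795 + 0.0747) = 47.9 ms.

E[T] ≈ 47.9 ms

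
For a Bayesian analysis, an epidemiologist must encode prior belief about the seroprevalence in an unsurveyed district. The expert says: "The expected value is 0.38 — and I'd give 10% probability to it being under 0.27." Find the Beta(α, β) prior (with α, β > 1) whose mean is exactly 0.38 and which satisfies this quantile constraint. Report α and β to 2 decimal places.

With mean 0.38 fixed, write α = 0.38s, β = 0.62s where s = α+β.
Need P(θ < 0.27) = 0.1 under Beta(0.38s, 0.62s). Normal approximation: (q−m)/√(m(1−m)/s) ≈ z_{0.1} = -1.28, so s ≈ 0.38·0.62·(-1.28)²/(0.27−0.38)² = 32.0.
At s = 32.0: P(θ<0.27) ≈ 0.095. Adjusting to match 0.1 gives s ≈ 30.57.
So α = 0.38·30.57 ≈ 11.62, β = 0.62·30.57 ≈ 18.95.

α ≈ 11.62, β ≈ 18.95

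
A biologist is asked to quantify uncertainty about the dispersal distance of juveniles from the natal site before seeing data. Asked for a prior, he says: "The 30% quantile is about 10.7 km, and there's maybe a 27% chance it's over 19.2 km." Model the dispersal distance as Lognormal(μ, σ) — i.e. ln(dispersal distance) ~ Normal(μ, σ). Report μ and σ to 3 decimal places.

If T ~ Lognormal(μ,σ) then ln T ~ Normal(μ,σ), so the p-quantile of ln T is μ + z_p·σ.
ln(10.7) = 2.37 and ln(19.2) = 2.955; z_{0.3} = -0.5244, z_{0.73} = 0.6128.
σ = (2.955 − 2.37)/(0.6128 − (-0.5244)) = 0.514.
μ = 2.37 − (-0.5244)·0.514 = 2.640.

μ ≈ 2.640, σ ≈ 0.514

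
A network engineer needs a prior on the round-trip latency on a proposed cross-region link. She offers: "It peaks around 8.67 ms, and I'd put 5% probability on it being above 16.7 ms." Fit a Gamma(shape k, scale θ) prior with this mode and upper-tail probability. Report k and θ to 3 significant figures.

k ≈ 7.46, θ ≈ 1.34

Gamma(k,θ) with k>1 has mode (k−1)θ, so θ = 8.67/(k−1).
Need P(X < 16.7) = 0.95 with θ tied to k this way. Start at k = 2, θ = 8.67: P(X<16.7) ≈ 0.574.
Too low — raise k to concentrate. Iterating converges to k ≈ 7.46.
Then θ = 8.67/(7.46−1) ≈ 1.34.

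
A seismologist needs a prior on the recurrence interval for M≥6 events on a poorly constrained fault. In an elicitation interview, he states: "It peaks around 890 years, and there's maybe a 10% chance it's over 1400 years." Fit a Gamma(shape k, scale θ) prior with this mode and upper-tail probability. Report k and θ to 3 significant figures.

k ≈ 10.1, θ ≈ 97.5

Gamma(k,θ) with k>1 has mode (k−1)θ, so θ = 890/(k−1).
Need P(X < 1400) = 0.9 with θ tied to k this way. Start at k = 2, θ = 890: P(X<1400) ≈ 0.466.
Too low — raise k to concentrate. Iterating converges to k ≈ 10.1.
Then θ = 890/(10.1−1) ≈ 97.5.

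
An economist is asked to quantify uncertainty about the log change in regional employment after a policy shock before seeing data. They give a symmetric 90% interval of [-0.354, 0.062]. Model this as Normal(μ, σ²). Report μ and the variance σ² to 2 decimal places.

A symmetric 90% interval runs μ ± z·σ with z = 1.645.
Half-width = 0.208, so σ = 0.208/1.645 = 0.126 and σ² = 0.02.
μ is the interval midpoint, -0.15.

μ = -0.15, σ² = 0.02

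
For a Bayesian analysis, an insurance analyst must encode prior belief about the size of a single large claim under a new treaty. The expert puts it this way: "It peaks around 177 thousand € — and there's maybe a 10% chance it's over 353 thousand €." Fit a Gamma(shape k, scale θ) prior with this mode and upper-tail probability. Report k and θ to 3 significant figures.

k ≈ 5.02, θ ≈ 44

Gamma(k,θ) with k>1 has mode (k−1)θ, so θ = 177/(k−1).
Need P(X < 353) = 0.9 with θ tied to k this way. Start at k = 2, θ = 177: P(X<353) ≈ 0.592.
Too low — raise k to concentrate. Iterating converges to k ≈ 5.02.
Then θ = 177/(5.02−1) ≈ 44.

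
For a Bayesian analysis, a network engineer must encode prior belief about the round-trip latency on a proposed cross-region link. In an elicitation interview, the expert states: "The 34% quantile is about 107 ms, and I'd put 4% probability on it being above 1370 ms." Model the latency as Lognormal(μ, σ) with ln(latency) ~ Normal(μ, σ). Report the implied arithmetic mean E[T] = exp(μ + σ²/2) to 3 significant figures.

If T ~ Lognormal(μ,σ) then ln T ~ Normal(μ,σ), so the p-quantile of ln T is μ + z_p·σ.
ln(107) = 4.673 and ln(1370) = 7.223; z_{0.34} = -0.4125, z_{0.96} = 1.751.
σ = (7.223 − 4.673)/(1.751 − (-0.4125)) = 1.179.
μ = 4.673 − (-0.4125)·1.179 = 5.159.
E[T] = exp(μ + σ²/2) = exp(5.159 + 0.6947) = 349 ms.

E[T] ≈ 349 ms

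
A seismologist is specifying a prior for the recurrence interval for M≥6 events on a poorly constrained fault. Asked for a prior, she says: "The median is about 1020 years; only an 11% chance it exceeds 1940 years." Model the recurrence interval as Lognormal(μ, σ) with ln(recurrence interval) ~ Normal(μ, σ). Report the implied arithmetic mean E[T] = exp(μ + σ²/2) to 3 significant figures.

If T ~ Lognormal(μ,σ) then ln T ~ Normal(μ,σ), so the p-quantile of ln T is μ + z_p·σ.
ln(1020) = 6.928 and ln(1940) = 7.57; z_{0.5} = 0, z_{0.89} = 1.227.
σ = (7.57 − 6.928)/(1.227 − (0)) = 0.524.
μ = 6.928 − (0)·0.524 = 6.928.
E[T] = exp(μ + σ²/2) = exp(6.928 + 0.1374) = 1170 years.

E[T] ≈ 1170 years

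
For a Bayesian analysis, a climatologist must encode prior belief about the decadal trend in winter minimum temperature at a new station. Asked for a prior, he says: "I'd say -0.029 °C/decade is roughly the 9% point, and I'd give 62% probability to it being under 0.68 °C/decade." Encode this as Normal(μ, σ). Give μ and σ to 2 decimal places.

For Normal(μ,σ), the p-quantile is μ + z_p·σ. Here z_{0.09} = -1.341, z_{0.62} = 0.3055.
So -0.029 = μ − 1.341σ and 0.68 = μ + 0.3055σ.
Subtracting: σ = (0.68 − -0.029)/(0.3055 − (-1.341)) = 0.43.
Then μ = -0.029 − (-1.341)·0.43 = 0.55.

μ = 0.55, σ = 0.43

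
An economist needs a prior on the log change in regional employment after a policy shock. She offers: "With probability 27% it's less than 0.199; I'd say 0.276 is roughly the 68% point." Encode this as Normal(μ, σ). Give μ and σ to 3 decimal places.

The p-quantile of Normal(μ,σ) is μ + z_p·σ, with z_{0.27} = -0.6128 and z_{0.68} = 0.4677.
Eliminate σ: μ = (z₂·x₁ − z₁·x₂)/(z₂ − z₁) = (0.4677·0.199 − (-0.6128)·0.276)/1.081 = 0.243.
Then σ = (x₂ − x₁)/(z₂ − z₁) = (0.276 − 0.199)/1.081 = 0.071.

μ = 0.243, σ = 0.071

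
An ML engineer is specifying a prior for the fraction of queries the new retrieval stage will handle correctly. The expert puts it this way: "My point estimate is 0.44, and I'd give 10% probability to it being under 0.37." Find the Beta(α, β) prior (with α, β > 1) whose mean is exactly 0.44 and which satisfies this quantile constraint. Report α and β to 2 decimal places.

With mean 0.44 fixed, write α = 0.44s, β = 0.56s where s = α+β.
Need P(θ < 0.37) = 0.1 under Beta(0.44s, 0.56s). Normal approximation: (q−m)/√(m(1−m)/s) ≈ z_{0.1} = -1.28, so s ≈ 0.44·0.56·(-1.28)²/(0.37−0.44)² = 82.6.
At s = 82.6: P(θ<0.37) ≈ 0.098. Adjusting to match 0.1 gives s ≈ 81.49.
So α = 0.44·81.49 ≈ 35.86, β = 0.56·81.49 ≈ 45.64.

α ≈ 35.86, β ≈ 45.64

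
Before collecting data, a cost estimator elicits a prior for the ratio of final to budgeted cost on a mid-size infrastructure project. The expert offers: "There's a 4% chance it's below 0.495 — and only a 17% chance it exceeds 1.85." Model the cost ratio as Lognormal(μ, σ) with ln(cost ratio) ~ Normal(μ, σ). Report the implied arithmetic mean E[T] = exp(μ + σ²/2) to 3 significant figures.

If T ~ Lognormal(μ,σ) then ln T ~ Normal(μ,σ), so the p-quantile of ln T is μ + z_p·σ.
ln(0.495) = -0.7032 and ln(1.85) = 0.6152; z_{0.04} = -1.751, z_{0.83} = 0.9542.
σ = (0.6152 − -0.7032)/(0.9542 − (-1.751)) = 0.487.
μ = -0.7032 − (-1.751)·0.487 = 0.150.
E[T] = exp(μ + σ²/2) = exp(0.150 + 0.1188) = 1.31.

E[T] ≈ 1.31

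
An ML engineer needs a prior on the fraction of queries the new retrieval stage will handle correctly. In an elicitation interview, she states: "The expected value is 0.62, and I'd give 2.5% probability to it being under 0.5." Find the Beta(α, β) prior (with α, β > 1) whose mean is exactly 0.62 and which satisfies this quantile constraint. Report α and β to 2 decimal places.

α ≈ 40.41, β ≈ 24.77

With mean 0.62 fixed, write α = 0.62s, β = 0.38s where s = α+β.
Need P(θ < 0.5) = 0.025 under Beta(0.62s, 0.38s). Normal approximation: (q−m)/√(m(1−m)/s) ≈ z_{0.025} = -1.96, so s ≈ 0.62·0.38·(-1.96)²/(0.5−0.62)² = 62.9.
At s = 62.9: P(θ<0.5) ≈ 0.027. Adjusting to match 0.025 gives s ≈ 65.18.
So α = 0.62·65.18 ≈ 40.41, β = 0.38·65.18 ≈ 24.77.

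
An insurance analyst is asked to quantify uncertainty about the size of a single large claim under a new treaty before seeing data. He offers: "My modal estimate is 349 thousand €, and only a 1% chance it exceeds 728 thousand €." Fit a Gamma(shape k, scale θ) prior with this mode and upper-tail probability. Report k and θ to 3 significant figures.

Gamma(k,θ) with k>1 has mode (k−1)θ, so θ = 349/(k−1).
Need P(X < 728) = 0.99 with θ tied to k this way. Start at k = 2, θ = 349: P(X<728) ≈ 0.617.
Too low — raise k to concentrate. Iterating converges to k ≈ 10.
Then θ = 349/(10−1) ≈ 38.7.

k ≈ 10, θ ≈ 38.7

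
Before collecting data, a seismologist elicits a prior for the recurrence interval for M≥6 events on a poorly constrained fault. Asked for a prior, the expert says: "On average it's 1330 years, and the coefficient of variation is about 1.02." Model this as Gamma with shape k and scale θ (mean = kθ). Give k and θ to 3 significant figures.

k ≈ 0.961, θ ≈ 1380

For Gamma(k, scale θ): mean = kθ, variance = kθ², so CV = 1/√k.
CV = 1.02, hence k = 1/CV² = 0.961.
Then θ = mean/k = 1330/0.961 = 1380.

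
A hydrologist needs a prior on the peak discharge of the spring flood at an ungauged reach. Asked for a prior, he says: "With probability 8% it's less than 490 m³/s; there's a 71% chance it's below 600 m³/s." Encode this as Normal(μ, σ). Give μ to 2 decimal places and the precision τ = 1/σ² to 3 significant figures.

μ = 568.92, τ = 0.000317

The p-quantile of Normal(μ,σ) is μ + z_p·σ, with z_{0.08} = -1.405 and z_{0.71} = 0.5534.
Eliminate σ: μ = (z₂·x₁ − z₁·x₂)/(z₂ − z₁) = (0.5534·490 − (-1.405)·600)/1.958 = 568.92.
Then σ = (x₂ − x₁)/(z₂ − z₁) = (600 − 490)/1.958 = 56.17.
Precision τ = 1/σ² = 1/56.17² = 0.000317.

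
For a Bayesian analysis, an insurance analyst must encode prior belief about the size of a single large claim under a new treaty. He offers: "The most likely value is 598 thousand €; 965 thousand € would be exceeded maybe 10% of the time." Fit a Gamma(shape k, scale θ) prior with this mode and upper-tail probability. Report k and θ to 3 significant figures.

k ≈ 9.21, θ ≈ 72.8

Gamma(k,θ) with k>1 has mode (k−1)θ, so θ = 598/(k−1).
Need P(X < 965) = 0.9 with θ tied to k this way. Start at k = 2, θ = 598: P(X<965) ≈ 0.479.
Too low — raise k to concentrate. Iterating converges to k ≈ 9.21.
Then θ = 598/(9.21−1) ≈ 72.8.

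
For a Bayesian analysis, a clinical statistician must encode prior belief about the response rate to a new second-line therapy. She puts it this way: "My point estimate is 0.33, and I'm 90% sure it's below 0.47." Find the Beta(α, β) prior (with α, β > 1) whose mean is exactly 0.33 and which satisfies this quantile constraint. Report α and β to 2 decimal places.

α ≈ 6.32, β ≈ 12.83

With mean 0.33 fixed, write α = 0.33s, β = 0.67s where s = α+β.
Need P(θ < 0.47) = 0.9 under Beta(0.33s, 0.67s). Normal approximation: (q−m)/√(m(1−m)/s) ≈ z_{0.9} = 1.28, so s ≈ 0.33·0.67·(1.28)²/(0.47−0.33)² = 18.5.
At s = 18.5: P(θ<0.47) ≈ 0.896. Adjusting to match 0.9 gives s ≈ 19.15.
So α = 0.33·19.15 ≈ 6.32, β = 0.67·19.15 ≈ 12.83.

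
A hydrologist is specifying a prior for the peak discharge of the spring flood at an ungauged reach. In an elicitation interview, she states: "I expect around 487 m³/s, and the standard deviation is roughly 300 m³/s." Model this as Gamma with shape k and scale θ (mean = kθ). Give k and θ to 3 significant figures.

k ≈ 2.64, θ ≈ 185

For Gamma(k, scale θ): mean = kθ, variance = kθ², so CV = 1/√k.
CV = SD/mean = 300/487 = 0.616, hence k = 1/CV² = 2.64.
Then θ = mean/k = 487/2.64 = 185.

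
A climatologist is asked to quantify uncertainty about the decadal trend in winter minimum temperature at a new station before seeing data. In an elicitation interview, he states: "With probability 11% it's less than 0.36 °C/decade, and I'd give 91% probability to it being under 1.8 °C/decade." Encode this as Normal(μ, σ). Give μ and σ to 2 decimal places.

μ = 1.05, σ = 0.56

For Normal(μ,σ), the p-quantile is μ + z_p·σ. Here z_{0.11} = -1.227, z_{0.91} = 1.341.
So 0.36 = μ − 1.227σ and 1.8 = μ + 1.341σ.
Subtracting: σ = (1.8 − 0.36)/(1.341 − (-1.227)) = 0.56.
Then μ = 0.36 − (-1.227)·0.56 = 1.05.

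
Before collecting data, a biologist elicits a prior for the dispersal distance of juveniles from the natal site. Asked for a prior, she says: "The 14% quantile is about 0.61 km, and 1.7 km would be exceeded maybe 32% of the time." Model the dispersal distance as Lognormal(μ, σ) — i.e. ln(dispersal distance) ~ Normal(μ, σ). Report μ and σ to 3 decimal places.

If T ~ Lognormal(μ,σ) then ln T ~ Normal(μ,σ), so the p-quantile of ln T is μ + z_p·σ.
ln(0.61) = -0.4943 and ln(1.7) = 0.5306; z_{0.14} = -1.08, z_{0.68} = 0.4677.
σ = (0.5306 − -0.4943)/(0.4677 − (-1.08)) = 0.662.
μ = -0.4943 − (-1.08)·0.662 = 0.221.

μ ≈ 0.221, σ ≈ 0.662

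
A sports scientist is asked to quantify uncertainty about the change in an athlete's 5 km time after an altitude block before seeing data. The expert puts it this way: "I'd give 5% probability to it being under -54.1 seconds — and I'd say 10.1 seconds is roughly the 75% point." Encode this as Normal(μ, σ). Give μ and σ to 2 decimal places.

For Normal(μ,σ), the p-quantile is μ + z_p·σ. Here z_{0.05} = -1.645, z_{0.75} = 0.6745.
So -54.1 = μ − 1.645σ and 10.1 = μ + 0.6745σ.
Subtracting: σ = (10.1 − -54.1)/(0.6745 − (-1.645)) = 27.68.
Then μ = -54.1 − (-1.645)·27.68 = -8.57.

μ = -8.57, σ = 27.68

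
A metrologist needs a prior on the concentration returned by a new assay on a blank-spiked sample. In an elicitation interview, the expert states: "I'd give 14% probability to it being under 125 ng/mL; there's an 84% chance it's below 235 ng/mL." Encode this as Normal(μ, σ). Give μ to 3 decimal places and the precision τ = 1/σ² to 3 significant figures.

The p-quantile of Normal(μ,σ) is μ + z_p·σ, with z_{0.14} = -1.08 and z_{0.84} = 0.9945.
Eliminate σ: μ = (z₂·x₁ − z₁·x₂)/(z₂ − z₁) = (0.9945·125 − (-1.08)·235)/2.075 = 182.276.
Then σ = (x₂ − x₁)/(z₂ − z₁) = (235 − 125)/2.075 = 53.018.
Precision τ = 1/σ² = 1/53.02² = 0.000356.

μ = 182.276, τ = 0.000356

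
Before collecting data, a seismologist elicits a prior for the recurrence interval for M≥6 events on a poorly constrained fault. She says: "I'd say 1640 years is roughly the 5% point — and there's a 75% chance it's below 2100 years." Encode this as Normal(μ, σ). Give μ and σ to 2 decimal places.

μ = 1966.23, σ = 198.33

For Normal(μ,σ), the p-quantile is μ + z_p·σ. Here z_{0.05} = -1.645, z_{0.75} = 0.6745.
So 1640 = μ − 1.645σ and 2100 = μ + 0.6745σ.
Subtracting: σ = (2100 − 1640)/(0.6745 − (-1.645)) = 198.33.
Then μ = 1640 − (-1.645)·198.33 = 1966.23.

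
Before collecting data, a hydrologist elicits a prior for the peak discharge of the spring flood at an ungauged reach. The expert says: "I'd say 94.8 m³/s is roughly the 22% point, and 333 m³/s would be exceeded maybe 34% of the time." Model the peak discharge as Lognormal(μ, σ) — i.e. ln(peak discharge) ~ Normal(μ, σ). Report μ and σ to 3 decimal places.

μ ≈ 5.371, σ ≈ 1.061

If T ~ Lognormal(μ,σ) then ln T ~ Normal(μ,σ), so the p-quantile of ln T is μ + z_p·σ.
ln(94.8) = 4.552 and ln(333) = 5.808; z_{0.22} = -0.7722, z_{0.66} = 0.4125.
σ = (5.808 − 4.552)/(0.4125 − (-0.7722)) = 1.061.
μ = 4.552 − (-0.7722)·1.061 = 5.371.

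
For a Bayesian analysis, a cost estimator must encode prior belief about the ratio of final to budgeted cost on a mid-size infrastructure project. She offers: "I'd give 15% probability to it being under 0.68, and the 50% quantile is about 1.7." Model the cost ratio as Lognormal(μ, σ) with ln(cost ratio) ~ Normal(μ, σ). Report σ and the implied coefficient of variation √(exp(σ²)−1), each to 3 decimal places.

If T ~ Lognormal(μ,σ) then ln T ~ Normal(μ,σ), so the p-quantile of ln T is μ + z_p·σ.
ln(0.68) = -0.3857 and ln(1.7) = 0.5306; z_{0.15} = -1.036, z_{0.5} = 0.
σ = (0.5306 − -0.3857)/(0 − (-1.036)) = 0.884.
μ = -0.3857 − (-1.036)·0.884 = 0.531.
CV = √(exp(σ²)−1) = √(exp(0.7816)−1) = 1.089.

σ ≈ 0.884, CV ≈ 1.089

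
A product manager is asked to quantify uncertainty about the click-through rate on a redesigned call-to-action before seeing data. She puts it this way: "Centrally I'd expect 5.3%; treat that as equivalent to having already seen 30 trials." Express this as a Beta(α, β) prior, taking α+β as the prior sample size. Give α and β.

α = 1.59, β = 28.41

Under the effective-sample-size interpretation, Beta(α, β) has prior mean α/(α+β) and prior sample size α+β.
So α+β = 30 and α/(α+β) = 0.053, giving α = 0.053·30 = 1.59 and β = 30 − 1.59 = 28.41.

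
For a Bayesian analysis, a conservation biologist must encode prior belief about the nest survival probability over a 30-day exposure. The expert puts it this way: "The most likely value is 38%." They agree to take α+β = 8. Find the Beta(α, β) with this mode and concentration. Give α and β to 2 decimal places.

α = 3.28, β = 4.72

For α,β > 1 the Beta mode is (α−1)/(α+β−2). With α+β = 8, the mode is (α−1)/6.
Set (α−1)/6 = 0.38 → α = 1 + 0.38·6 = 3.28.
β = 8 − α = 4.72.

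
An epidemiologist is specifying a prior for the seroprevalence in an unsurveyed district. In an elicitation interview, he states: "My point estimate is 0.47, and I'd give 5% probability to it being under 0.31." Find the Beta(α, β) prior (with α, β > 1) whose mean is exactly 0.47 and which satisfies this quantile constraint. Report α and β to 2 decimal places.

With mean 0.47 fixed, write α = 0.47s, β = 0.53s where s = α+β.
Need P(θ < 0.31) = 0.05 under Beta(0.47s, 0.53s). Normal approximation: (q−m)/√(m(1−m)/s) ≈ z_{0.05} = -1.64, so s ≈ 0.47·0.53·(-1.64)²/(0.31−0.47)² = 26.3.
At s = 26.3: P(θ<0.31) ≈ 0.046. Adjusting to match 0.05 gives s ≈ 24.98.
So α = 0.47·24.98 ≈ 11.74, β = 0.53·24.98 ≈ 13.24.

α ≈ 11.74, β ≈ 13.24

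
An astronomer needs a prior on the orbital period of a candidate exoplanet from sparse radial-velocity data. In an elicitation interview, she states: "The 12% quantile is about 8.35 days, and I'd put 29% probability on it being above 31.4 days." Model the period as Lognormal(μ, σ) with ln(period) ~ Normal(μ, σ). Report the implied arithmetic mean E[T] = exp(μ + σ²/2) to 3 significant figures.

If T ~ Lognormal(μ,σ) then ln T ~ Normal(μ,σ), so the p-quantile of ln T is μ + z_p·σ.
ln(8.35) = 2.122 and ln(31.4) = 3.447; z_{0.12} = -1.175, z_{0.71} = 0.5534.
σ = (3.447 − 2.122)/(0.5534 − (-1.175)) = 0.766.
μ = 2.122 − (-1.175)·0.766 = 3.023.
E[T] = exp(μ + σ²/2) = exp(3.023 + 0.2937) = 27.6 days.

E[T] ≈ 27.6 days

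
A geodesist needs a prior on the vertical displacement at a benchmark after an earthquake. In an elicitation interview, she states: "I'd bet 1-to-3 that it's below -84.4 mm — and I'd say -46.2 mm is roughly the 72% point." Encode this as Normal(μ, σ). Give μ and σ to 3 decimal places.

μ = -63.908, σ = 30.382

The p-quantile of Normal(μ,σ) is μ + z_p·σ, with z_{0.25} = -0.6745 and z_{0.72} = 0.5828.
Eliminate σ: μ = (z₂·x₁ − z₁·x₂)/(z₂ − z₁) = (0.5828·-84.4 − (-0.6745)·-46.2)/1.257 = -63.908.
Then σ = (x₂ − x₁)/(z₂ − z₁) = (-46.2 − -84.4)/1.257 = 30.382.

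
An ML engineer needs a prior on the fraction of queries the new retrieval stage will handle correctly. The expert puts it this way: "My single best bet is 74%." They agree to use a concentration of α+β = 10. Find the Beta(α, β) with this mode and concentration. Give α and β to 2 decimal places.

For α,β > 1 the Beta mode is (α−1)/(α+β−2). With α+β = 10, the mode is (α−1)/8.
Set (α−1)/8 = 0.74 → α = 1 + 0.74·8 = 6.92.
β = 10 − α = 3.08.

α = 6.92, β = 3.08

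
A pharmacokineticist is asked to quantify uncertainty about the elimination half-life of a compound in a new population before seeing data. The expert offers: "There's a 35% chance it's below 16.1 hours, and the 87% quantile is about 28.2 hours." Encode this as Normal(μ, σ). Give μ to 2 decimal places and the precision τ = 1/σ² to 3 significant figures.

For Normal(μ,σ), the p-quantile is μ + z_p·σ. Here z_{0.35} = -0.3853, z_{0.87} = 1.126.
So 16.1 = μ − 0.3853σ and 28.2 = μ + 1.126σ.
Subtracting: σ = (28.2 − 16.1)/(1.126 − (-0.3853)) = 8.00.
Then μ = 16.1 − (-0.3853)·8.00 = 19.18.
Precision τ = 1/σ² = 1/8.004² = 0.0156.

μ = 19.18, τ = 0.0156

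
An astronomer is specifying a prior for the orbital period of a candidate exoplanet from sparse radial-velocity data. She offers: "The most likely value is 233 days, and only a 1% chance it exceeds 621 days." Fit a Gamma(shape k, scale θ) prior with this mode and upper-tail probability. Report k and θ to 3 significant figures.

Gamma(k,θ) with k>1 has mode (k−1)θ, so θ = 233/(k−1).
Need P(X < 621) = 0.99 with θ tied to k this way. Start at k = 2, θ = 233: P(X<621) ≈ 0.745.
Too low — raise k to concentrate. Iterating converges to k ≈ 5.82.
Then θ = 233/(5.82−1) ≈ 48.4.

k ≈ 5.82, θ ≈ 48.4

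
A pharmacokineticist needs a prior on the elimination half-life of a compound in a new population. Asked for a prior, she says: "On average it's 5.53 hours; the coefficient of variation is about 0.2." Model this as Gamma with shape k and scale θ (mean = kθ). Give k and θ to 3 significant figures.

k ≈ 25, θ ≈ 0.221

For Gamma(k, scale θ): mean = kθ, variance = kθ², so CV = 1/√k.
CV = 0.2, hence k = 1/CV² = 25.
Then θ = mean/k = 5.53/25 = 0.221.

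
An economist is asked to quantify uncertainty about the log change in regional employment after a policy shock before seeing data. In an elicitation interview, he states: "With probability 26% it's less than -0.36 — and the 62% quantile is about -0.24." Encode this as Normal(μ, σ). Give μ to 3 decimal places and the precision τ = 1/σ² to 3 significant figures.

For Normal(μ,σ), the p-quantile is μ + z_p·σ. Here z_{0.26} = -0.6433, z_{0.62} = 0.3055.
So -0.36 = μ − 0.6433σ and -0.24 = μ + 0.3055σ.
Subtracting: σ = (-0.24 − -0.36)/(0.3055 − (-0.6433)) = 0.126.
Then μ = -0.36 − (-0.6433)·0.126 = -0.279.
Precision τ = 1/σ² = 1/0.1265² = 62.5.

μ = -0.279, τ = 62.5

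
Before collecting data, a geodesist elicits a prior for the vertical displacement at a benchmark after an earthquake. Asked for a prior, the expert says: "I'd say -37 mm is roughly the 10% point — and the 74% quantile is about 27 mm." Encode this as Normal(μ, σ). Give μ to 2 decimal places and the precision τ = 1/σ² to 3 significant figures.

μ = 5.61, τ = 0.000905

For Normal(μ,σ), the p-quantile is μ + z_p·σ. Here z_{0.1} = -1.282, z_{0.74} = 0.6433.
So -37 = μ − 1.282σ and 27 = μ + 0.6433σ.
Subtracting: σ = (27 − -37)/(0.6433 − (-1.282)) = 33.25.
Then μ = -37 − (-1.282)·33.25 = 5.61.
Precision τ = 1/σ² = 1/33.25² = 0.000905.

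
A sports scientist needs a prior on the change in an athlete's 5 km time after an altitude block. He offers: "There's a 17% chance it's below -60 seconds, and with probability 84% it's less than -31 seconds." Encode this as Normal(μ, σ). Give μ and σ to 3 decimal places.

For Normal(μ,σ), the p-quantile is μ + z_p·σ. Here z_{0.17} = -0.9542, z_{0.84} = 0.9945.
So -60 = μ − 0.9542σ and -31 = μ + 0.9945σ.
Subtracting: σ = (-31 − -60)/(0.9945 − (-0.9542)) = 14.882.
Then μ = -60 − (-0.9542)·14.882 = -45.800.

μ = -45.800, σ = 14.882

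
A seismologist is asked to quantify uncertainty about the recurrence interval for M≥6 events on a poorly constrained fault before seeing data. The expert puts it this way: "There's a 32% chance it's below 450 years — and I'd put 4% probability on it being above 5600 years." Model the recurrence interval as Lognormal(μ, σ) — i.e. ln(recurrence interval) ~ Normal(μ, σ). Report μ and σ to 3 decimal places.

If T ~ Lognormal(μ,σ) then ln T ~ Normal(μ,σ), so the p-quantile of ln T is μ + z_p·σ.
ln(450) = 6.109 and ln(5600) = 8.631; z_{0.32} = -0.4677, z_{0.96} = 1.751.
σ = (8.631 − 6.109)/(1.751 − (-0.4677)) = 1.137.
μ = 6.109 − (-0.4677)·1.137 = 6.641.

μ ≈ 6.641, σ ≈ 1.137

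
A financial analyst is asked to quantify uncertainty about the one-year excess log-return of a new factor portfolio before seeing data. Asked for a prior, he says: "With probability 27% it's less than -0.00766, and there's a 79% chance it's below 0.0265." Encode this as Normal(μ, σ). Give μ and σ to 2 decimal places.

The p-quantile of Normal(μ,σ) is μ + z_p·σ, with z_{0.27} = -0.6128 and z_{0.79} = 0.8064.
Eliminate σ: μ = (z₂·x₁ − z₁·x₂)/(z₂ − z₁) = (0.8064·-0.00766 − (-0.6128)·0.0265)/1.419 = 0.01.
Then σ = (x₂ − x₁)/(z₂ − z₁) = (0.0265 − -0.00766)/1.419 = 0.02.

μ = 0.01, σ = 0.02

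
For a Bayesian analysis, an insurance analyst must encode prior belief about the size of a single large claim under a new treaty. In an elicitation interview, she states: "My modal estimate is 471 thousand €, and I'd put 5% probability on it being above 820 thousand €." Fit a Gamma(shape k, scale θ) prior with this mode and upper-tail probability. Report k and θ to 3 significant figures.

k ≈ 10.1, θ ≈ 51.9

Gamma(k,θ) with k>1 has mode (k−1)θ, so θ = 471/(k−1).
Need P(X < 820) = 0.95 with θ tied to k this way. Start at k = 2, θ = 471: P(X<820) ≈ 0.519.
Too low — raise k to concentrate. Iterating converges to k ≈ 10.1.
Then θ = 471/(10.1−1) ≈ 51.9.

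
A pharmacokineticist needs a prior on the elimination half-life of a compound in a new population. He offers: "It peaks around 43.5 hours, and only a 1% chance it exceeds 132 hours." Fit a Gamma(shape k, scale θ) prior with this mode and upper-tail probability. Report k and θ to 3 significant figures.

Gamma(k,θ) with k>1 has mode (k−1)θ, so θ = 43.5/(k−1).
Need P(X < 132) = 0.99 with θ tied to k this way. Start at k = 2, θ = 43.5: P(X<132) ≈ 0.806.
Too low — raise k to concentrate. Iterating converges to k ≈ 4.64.
Then θ = 43.5/(4.64−1) ≈ 11.9.

k ≈ 4.64, θ ≈ 11.9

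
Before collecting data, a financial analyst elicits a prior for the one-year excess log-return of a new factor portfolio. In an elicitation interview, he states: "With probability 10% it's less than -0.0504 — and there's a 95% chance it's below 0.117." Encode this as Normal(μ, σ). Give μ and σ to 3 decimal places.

For Normal(μ,σ), the p-quantile is μ + z_p·σ. Here z_{0.1} = -1.282, z_{0.95} = 1.645.
So -0.0504 = μ − 1.282σ and 0.117 = μ + 1.645σ.
Subtracting: σ = (0.117 − -0.0504)/(1.645 − (-1.282)) = 0.057.
Then μ = -0.0504 − (-1.282)·0.057 = 0.023.

μ = 0.023, σ = 0.057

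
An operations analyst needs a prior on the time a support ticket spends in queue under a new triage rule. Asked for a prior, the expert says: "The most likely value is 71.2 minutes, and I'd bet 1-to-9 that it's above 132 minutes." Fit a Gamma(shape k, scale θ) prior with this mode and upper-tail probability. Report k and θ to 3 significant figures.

Gamma(k,θ) with k>1 has mode (k−1)θ, so θ = 71.2/(k−1).
Need P(X < 132) = 0.9 with θ tied to k this way. Start at k = 2, θ = 71.2: P(X<132) ≈ 0.553.
Too low — raise k to concentrate. Iterating converges to k ≈ 6.01.
Then θ = 71.2/(6.01−1) ≈ 14.2.

k ≈ 6.01, θ ≈ 14.2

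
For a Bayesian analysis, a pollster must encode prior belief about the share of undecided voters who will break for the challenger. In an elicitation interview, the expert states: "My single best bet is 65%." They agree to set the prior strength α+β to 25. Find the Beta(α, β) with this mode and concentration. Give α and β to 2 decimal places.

α = 15.95, β = 9.05

For α,β > 1 the Beta mode is (α−1)/(α+β−2). With α+β = 25, the mode is (α−1)/23.
Set (α−1)/23 = 0.65 → α = 1 + 0.65·23 = 15.95.
β = 25 − α = 9.05.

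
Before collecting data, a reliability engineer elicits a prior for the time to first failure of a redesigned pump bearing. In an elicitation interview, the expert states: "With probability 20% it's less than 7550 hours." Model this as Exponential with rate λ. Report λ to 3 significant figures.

P(T < 7550.0) = 1 − e^(−λ·7550.0) = 0.2, so λ = −ln(1−0.2)/7550.0 = −ln(0.8)/7550.0 = 2.96e-05.

λ ≈ 2.96e-05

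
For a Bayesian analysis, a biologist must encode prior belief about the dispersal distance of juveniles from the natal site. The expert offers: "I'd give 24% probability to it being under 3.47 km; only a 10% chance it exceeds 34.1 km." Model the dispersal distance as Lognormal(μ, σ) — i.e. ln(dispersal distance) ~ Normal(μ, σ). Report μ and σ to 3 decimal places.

μ ≈ 2.056, σ ≈ 1.150

If T ~ Lognormal(μ,σ) then ln T ~ Normal(μ,σ), so the p-quantile of ln T is μ + z_p·σ.
ln(3.47) = 1.244 and ln(34.1) = 3.529; z_{0.24} = -0.7063, z_{0.9} = 1.282.
σ = (3.529 − 1.244)/(1.282 − (-0.7063)) = 1.150.
μ = 1.244 − (-0.7063)·1.150 = 2.056.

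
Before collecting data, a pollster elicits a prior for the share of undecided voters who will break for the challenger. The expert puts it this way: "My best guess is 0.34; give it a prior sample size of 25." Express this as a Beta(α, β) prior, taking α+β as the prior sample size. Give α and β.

Under the effective-sample-size interpretation, Beta(α, β) has prior mean α/(α+β) and prior sample size α+β.
So α+β = 25 and α/(α+β) = 0.34, giving α = 0.34·25 = 8.5 and β = 25 − 8.5 = 16.5.

α = 8.5, β = 16.5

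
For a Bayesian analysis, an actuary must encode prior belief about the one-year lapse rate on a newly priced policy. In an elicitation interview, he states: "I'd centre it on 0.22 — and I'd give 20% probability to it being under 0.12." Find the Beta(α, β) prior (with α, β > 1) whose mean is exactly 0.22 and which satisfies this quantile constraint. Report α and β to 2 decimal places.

With mean 0.22 fixed, write α = 0.22s, β = 0.78s where s = α+β.
Need P(θ < 0.12) = 0.2 under Beta(0.22s, 0.78s). Normal approximation: (q−m)/√(m(1−m)/s) ≈ z_{0.2} = -0.842, so s ≈ 0.22·0.78·(-0.842)²/(0.12−0.22)² = 12.2.
At s = 12.2: P(θ<0.12) ≈ 0.205. Adjusting to match 0.2 gives s ≈ 12.55.
So α = 0.22·12.55 ≈ 2.76, β = 0.78·12.55 ≈ 9.79.

α ≈ 2.76, β ≈ 9.79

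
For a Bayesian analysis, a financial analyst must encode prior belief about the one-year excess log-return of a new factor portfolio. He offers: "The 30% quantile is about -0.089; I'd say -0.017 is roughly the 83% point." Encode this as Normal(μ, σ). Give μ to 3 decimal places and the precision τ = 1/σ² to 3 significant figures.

μ = -0.063, τ = 422

For Normal(μ,σ), the p-quantile is μ + z_p·σ. Here z_{0.3} = -0.5244, z_{0.83} = 0.9542.
So -0.089 = μ − 0.5244σ and -0.017 = μ + 0.9542σ.
Subtracting: σ = (-0.017 − -0.089)/(0.9542 − (-0.5244)) = 0.049.
Then μ = -0.089 − (-0.5244)·0.049 = -0.063.
Precision τ = 1/σ² = 1/0.0487² = 422.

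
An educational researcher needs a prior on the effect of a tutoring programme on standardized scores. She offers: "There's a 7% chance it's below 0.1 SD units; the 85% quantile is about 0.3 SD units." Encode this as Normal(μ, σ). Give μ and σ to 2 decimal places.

The p-quantile of Normal(μ,σ) is μ + z_p·σ, with z_{0.07} = -1.476 and z_{0.85} = 1.036.
Eliminate σ: μ = (z₂·x₁ − z₁·x₂)/(z₂ − z₁) = (1.036·0.1 − (-1.476)·0.3)/2.512 = 0.22.
Then σ = (x₂ − x₁)/(z₂ − z₁) = (0.3 − 0.1)/2.512 = 0.08.

μ = 0.22, σ = 0.08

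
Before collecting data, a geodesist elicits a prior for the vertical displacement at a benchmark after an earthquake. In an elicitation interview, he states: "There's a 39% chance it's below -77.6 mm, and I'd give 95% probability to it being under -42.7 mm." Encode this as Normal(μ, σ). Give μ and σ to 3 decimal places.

μ = -72.534, σ = 18.138

The p-quantile of Normal(μ,σ) is μ + z_p·σ, with z_{0.39} = -0.2793 and z_{0.95} = 1.645.
Eliminate σ: μ = (z₂·x₁ − z₁·x₂)/(z₂ − z₁) = (1.645·-77.6 − (-0.2793)·-42.7)/1.924 = -72.534.
Then σ = (x₂ − x₁)/(z₂ − z₁) = (-42.7 − -77.6)/1.924 = 18.138.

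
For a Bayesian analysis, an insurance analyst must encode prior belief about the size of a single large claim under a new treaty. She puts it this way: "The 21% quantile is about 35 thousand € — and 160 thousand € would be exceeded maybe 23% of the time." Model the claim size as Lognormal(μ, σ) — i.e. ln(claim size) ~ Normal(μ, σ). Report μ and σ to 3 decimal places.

μ ≈ 4.348, σ ≈ 0.984

If T ~ Lognormal(μ,σ) then ln T ~ Normal(μ,σ), so the p-quantile of ln T is μ + z_p·σ.
ln(35) = 3.555 and ln(160) = 5.075; z_{0.21} = -0.8064, z_{0.77} = 0.7388.
σ = (5.075 − 3.555)/(0.7388 − (-0.8064)) = 0.984.
μ = 3.555 − (-0.8064)·0.984 = 4.348.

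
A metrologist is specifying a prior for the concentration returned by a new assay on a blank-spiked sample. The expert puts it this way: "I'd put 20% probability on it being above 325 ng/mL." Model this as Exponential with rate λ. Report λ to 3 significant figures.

λ ≈ 0.00495

P(T > 325.0) = e^(−λ·325.0) = 0.2, so λ = −ln(0.2)/325.0 = 0.00495.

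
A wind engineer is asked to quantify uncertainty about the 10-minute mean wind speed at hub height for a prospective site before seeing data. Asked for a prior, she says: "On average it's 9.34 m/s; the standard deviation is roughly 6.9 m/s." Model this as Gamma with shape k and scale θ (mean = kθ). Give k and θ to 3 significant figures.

For Gamma(k, scale θ): mean = kθ, variance = kθ², so CV = 1/√k.
CV = SD/mean = 6.9/9.34 = 0.7388, hence k = 1/CV² = 1.83.
Then θ = mean/k = 9.34/1.83 = 5.1.

k ≈ 1.83, θ ≈ 5.1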